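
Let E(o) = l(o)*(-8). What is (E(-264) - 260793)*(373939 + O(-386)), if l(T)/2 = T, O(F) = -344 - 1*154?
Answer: -95813383929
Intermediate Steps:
O(F) = -498 (O(F) = -344 - 154 = -498)
l(T) = 2*T
E(o) = -16*o (E(o) = (2*o)*(-8) = -16*o)
(E(-264) - 260793)*(373939 + O(-386)) = (-16*(-264) - 260793)*(373939 - 498) = (4224 - 260793)*373441 = -256569*373441 = -95813383929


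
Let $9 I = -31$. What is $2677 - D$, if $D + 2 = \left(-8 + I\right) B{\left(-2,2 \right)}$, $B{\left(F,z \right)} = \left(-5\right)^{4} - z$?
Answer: $\frac{88280}{9} \approx 9808.9$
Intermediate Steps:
$I = - \frac{31}{9}$ ($I = \frac{1}{9} \left(-31\right) = - \frac{31}{9} \approx -3.4444$)
$B{\left(F,z \right)} = 625 - z$
$D = - \frac{64187}{9}$ ($D = -2 + \left(-8 - \frac{31}{9}\right) \left(625 - 2\right) = -2 - \frac{103 \left(625 - 2\right)}{9} = -2 - \frac{64169}{9} = - \frac{64187}{9} \approx -7131.9$)
$2677 - D = 2677 - - \frac{64187}{9} = 2677 + \frac{64187}{9} = \frac{88280}{9}$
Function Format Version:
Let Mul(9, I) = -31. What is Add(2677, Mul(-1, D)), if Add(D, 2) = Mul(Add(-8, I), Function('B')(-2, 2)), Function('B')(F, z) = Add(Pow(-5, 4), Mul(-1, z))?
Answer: Rational(88280, 9) ≈ 9808.9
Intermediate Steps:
I = Rational(-31, 9) (I = Mul(Rational(1, 9), -31) = Rational(-31, 9) ≈ -3.4444)
Function('B')(F, z) = Add(625, Mul(-1, z))
D = Rational(-64187, 9) (D = Add(-2, Mul(Add(-8, Rational(-31, 9)), Add(625, Mul(-1, 2)))) = Add(-2, Mul(Rational(-103, 9), Add(625, -2))) = Add(-2, Mul(Rational(-103, 9), 623)) = Add(-2, Rational(-64169, 9)) = Rational(-64187, 9) ≈ -7131.9)
Add(2677, Mul(-1, D)) = Add(2677, Mul(-1, Rational(-64187, 9))) = Add(2677, Rational(64187, 9)) = Rational(88280, 9)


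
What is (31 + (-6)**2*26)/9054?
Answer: 967/9054 ≈ 0.10680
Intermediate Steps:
(31 + (-6)**2*26)/9054 = (31 + 36*26)*(1/9054) = (31 + 936)*(1/9054) = 967*(1/9054) = 967/9054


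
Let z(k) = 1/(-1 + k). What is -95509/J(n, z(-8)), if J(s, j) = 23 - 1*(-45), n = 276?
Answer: -95509/68 ≈ -1404.5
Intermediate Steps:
J(s, j) = 68 (J(s, j) = 23 + 45 = 68)
-95509/J(n, z(-8)) = -95509/68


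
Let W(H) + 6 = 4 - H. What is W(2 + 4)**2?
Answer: 64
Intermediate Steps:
W(H) = -2 - H (W(H) = -6 + (4 - H) = -2 - H)
W(2 + 4)**2 = (-2 - (2 + 4))**2 = (-2 - 1*6)**2 = (-2 - 6)**2 = (-8)**2 = 64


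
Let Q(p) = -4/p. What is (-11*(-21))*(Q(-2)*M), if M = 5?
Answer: 2310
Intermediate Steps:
(-11*(-21))*(Q(-2)*M) = (-11*(-21))*(-4/(-2)*5) = 231*(-4*(-½)*5) = 231*(2*5) = 231*10 = 2310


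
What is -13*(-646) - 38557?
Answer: -30159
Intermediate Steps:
-13*(-646) - 38557 = 8398 - 38557 = -30159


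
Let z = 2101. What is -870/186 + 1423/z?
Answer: -260532/65131 ≈ -4.0001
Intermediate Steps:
-870/186 + 1423/z = -870/186 + 1423/2101 = -870*1/186 + 1423*(1/2101) = -145/31 + 1423/2101 = -260532/65131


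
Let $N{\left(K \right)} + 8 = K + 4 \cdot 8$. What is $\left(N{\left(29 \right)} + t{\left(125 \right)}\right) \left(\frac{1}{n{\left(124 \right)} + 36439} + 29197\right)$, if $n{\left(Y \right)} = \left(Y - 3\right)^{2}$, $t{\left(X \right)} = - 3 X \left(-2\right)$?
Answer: $\frac{1197580357083}{51080} \approx 2.3445 \cdot 10^{7}$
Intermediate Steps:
$t{\left(X \right)} = 6 X$
$n{\left(Y \right)} = \left(-3 + Y\right)^{2}$
$N{\left(K \right)} = 24 + K$ ($N{\left(K \right)} = -8 + \left(K + 4 \cdot 8\right) = -8 + \left(K + 32\right) = -8 + \left(32 + K\right) = 24 + K$)
$\left(N{\left(29 \right)} + t{\left(125 \right)}\right) \left(\frac{1}{n{\left(124 \right)} + 36439} + 29197\right) = \left(\left(24 + 29\right) + 6 \cdot 125\right) \left(\frac{1}{\left(-3 + 124\right)^{2} + 36439} + 29197\right) = \left(53 + 750\right) \left(\frac{1}{121^{2} + 36439} + 29197\right) = 803 \left(\frac{1}{14641 + 36439} + 29197\right) = 803 \left(\frac{1}{51080} + 29197\right) = 803 \cdot \frac{1491382761}{51080} = \frac{1197580357083}{51080}$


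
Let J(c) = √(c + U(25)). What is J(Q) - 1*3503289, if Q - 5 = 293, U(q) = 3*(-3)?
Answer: -3503272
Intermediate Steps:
U(q) = -9
Q = 298 (Q = 5 + 293 = 298)
J(c) = √(-9 + c) (J(c) = √(c - 9) = √(-9 + c))
J(Q) - 1*3503289 = √(-9 + 298) - 1*3503289 = √289 - 3503289 = 17 - 3503289 = -3503272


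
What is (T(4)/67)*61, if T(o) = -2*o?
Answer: -488/67 ≈ -7.2836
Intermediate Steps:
(T(4)/67)*61 = ((-2*4)/67)*61 = ((1/67)*(-8))*61 = -8/67*61 = -488/67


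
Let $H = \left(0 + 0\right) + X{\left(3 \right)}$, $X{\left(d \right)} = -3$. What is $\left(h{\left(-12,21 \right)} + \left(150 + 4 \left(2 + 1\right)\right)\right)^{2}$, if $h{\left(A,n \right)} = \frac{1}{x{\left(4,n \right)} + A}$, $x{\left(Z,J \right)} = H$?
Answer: $\frac{5900041}{225} \approx 26222.0$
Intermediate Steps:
$H = -3$ ($H = \left(0 + 0\right) - 3 = 0 - 3 = -3$)
$x{\left(Z,J \right)} = -3$
$h{\left(A,n \right)} = \frac{1}{-3 + A}$
$\left(h{\left(-12,21 \right)} + \left(150 + 4 \left(2 + 1\right)\right)\right)^{2} = \left(\frac{1}{-3 - 12} + \left(150 + 4 \left(2 + 1\right)\right)\right)^{2} = \left(\frac{1}{-15} + \left(150 + 4 \cdot 3\right)\right)^{2} = \left(- \frac{1}{15} + \left(150 + 12\right)\right)^{2} = \left(- \frac{1}{15} + 162\right)^{2} = \left(\frac{2429}{15}\right)^{2} = \frac{5900041}{225}$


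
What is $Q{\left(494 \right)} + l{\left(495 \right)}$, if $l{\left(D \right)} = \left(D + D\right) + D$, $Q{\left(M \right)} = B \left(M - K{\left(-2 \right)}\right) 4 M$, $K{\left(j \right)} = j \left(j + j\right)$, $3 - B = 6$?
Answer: $-2879523$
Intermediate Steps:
$B = -3$ ($B = 3 - 6 = -3$)
$K{\left(j \right)} = 2 j^{2}$ ($K{\left(j \right)} = j 2 j = 2 j^{2}$)
$Q{\left(M \right)} = 4 M \left(24 - 3 M\right)$ ($Q{\left(M \right)} = - 3 \left(M - 2 \left(-2\right)^{2}\right) 4 M = - 3 \left(M - 2 \cdot 4\right) 4 M = - 3 \left(M - 8\right) 4 M = - 3 \left(-8 + M\right) 4 M = \left(24 - 3 M\right) 4 M = 4 M \left(24 - 3 M\right)$)
$l{\left(D \right)} = 3 D$ ($l{\left(D \right)} = 2 D + D = 3 D$)
$Q{\left(494 \right)} + l{\left(495 \right)} = 12 \cdot 494 \left(8 - 494\right) + 3 \cdot 495 = 12 \cdot 494 \left(8 - 494\right) + 1485 = 12 \cdot 494 \left(-486\right) + 1485 = -2881008 + 1485 = -2879523$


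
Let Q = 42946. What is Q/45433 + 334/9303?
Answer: 414701260/422663199 ≈ 0.98116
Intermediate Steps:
Q/45433 + 334/9303 = 42946/45433 + 334/9303 = 414701260/422663199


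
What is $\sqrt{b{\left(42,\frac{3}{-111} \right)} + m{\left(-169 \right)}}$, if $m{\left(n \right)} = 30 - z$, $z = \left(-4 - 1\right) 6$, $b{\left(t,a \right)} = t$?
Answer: $\sqrt{102} \approx 10.1$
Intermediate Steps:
$z = -30$ ($z = \left(-5\right) 6 = -30$)
$m{\left(n \right)} = 60$ ($m{\left(n \right)} = 30 - -30 = 30 + 30 = 60$)
$\sqrt{b{\left(42,\frac{3}{-111} \right)} + m{\left(-169 \right)}} = \sqrt{42 + 60} = \sqrt{102}$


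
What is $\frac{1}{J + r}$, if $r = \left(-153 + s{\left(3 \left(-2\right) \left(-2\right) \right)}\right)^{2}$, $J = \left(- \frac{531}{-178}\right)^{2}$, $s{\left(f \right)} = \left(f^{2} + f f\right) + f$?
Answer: $\frac{31684}{684941517} \approx 4.6258 \cdot 10^{-5}$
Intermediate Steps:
$s{\left(f \right)} = f + 2 f^{2}$ ($s{\left(f \right)} = \left(f^{2} + f^{2}\right) + f = 2 f^{2} + f = f + 2 f^{2}$)
$J = \frac{281961}{31684}$ ($J = \left(\left(-531\right) \left(- \frac{1}{178}\right)\right)^{2} = \left(\frac{531}{178}\right)^{2} = \frac{281961}{31684} \approx 8.8992$)
$r = 21609$ ($r = \left(-153 + 3 \left(-2\right) \left(-2\right) \left(1 + 2 \cdot 3 \left(-2\right) \left(-2\right)\right)\right)^{2} = \left(-153 + \left(-6\right) \left(-2\right) \left(1 + 2 \left(\left(-6\right) \left(-2\right)\right)\right)\right)^{2} = \left(-153 + 12 \left(1 + 2 \cdot 12\right)\right)^{2} = \left(-153 + 12 \left(1 + 24\right)\right)^{2} = \left(-153 + 12 \cdot 25\right)^{2} = \left(-153 + 300\right)^{2} = 147^{2} = 21609$)
$\frac{1}{J + r} = \frac{1}{\frac{281961}{31684} + 21609} = \frac{1}{\frac{684941517}{31684}} = \frac{31684}{684941517}$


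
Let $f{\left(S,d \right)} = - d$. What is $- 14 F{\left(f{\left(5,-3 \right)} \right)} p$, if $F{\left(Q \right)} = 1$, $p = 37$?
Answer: $-518$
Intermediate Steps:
$- 14 F{\left(f{\left(5,-3 \right)} \right)} p = \left(-14\right) 1 \cdot 37 = \left(-14\right) 37 = -518$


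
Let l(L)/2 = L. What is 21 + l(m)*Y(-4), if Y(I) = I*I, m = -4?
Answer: -107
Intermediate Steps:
l(L) = 2*L
Y(I) = I²
21 + l(m)*Y(-4) = 21 + (2*(-4))*(-4)² = 21 - 8*16 = 21 - 128 = -107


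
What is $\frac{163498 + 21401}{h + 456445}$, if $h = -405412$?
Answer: $\frac{61633}{17011} \approx 3.6231$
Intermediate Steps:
$\frac{163498 + 21401}{h + 456445} = \frac{163498 + 21401}{-405412 + 456445} = \frac{184899}{51033} = 184899 \cdot \frac{1}{51033} = \frac{61633}{17011}$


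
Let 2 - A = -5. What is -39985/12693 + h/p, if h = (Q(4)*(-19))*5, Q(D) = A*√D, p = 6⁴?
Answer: -11450375/2741688 ≈ -4.1764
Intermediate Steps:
A = 7 (A = 2 - 1*(-5) = 2 + 5 = 7)
p = 1296
Q(D) = 7*√D
h = -1330 (h = ((7*√4)*(-19))*5 = ((7*2)*(-19))*5 = (14*(-19))*5 = -266*5 = -1330)
-39985/12693 + h/p = -39985/12693 - 1330/1296 = -39985*1/12693 - 1330*1/1296 = -39985/12693 - 665/648 = -11450375/2741688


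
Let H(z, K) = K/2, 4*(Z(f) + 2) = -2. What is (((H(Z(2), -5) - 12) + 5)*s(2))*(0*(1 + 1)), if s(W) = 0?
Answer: 0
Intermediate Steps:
Z(f) = -5/2 (Z(f) = -2 + (1/4)*(-2) = -2 - 1/2 = -5/2)
H(z, K) = K/2 (H(z, K) = K*(1/2) = K/2)
(((H(Z(2), -5) - 12) + 5)*s(2))*(0*(1 + 1)) = ((((1/2)*(-5) - 12) + 5)*0)*(0*(1 + 1)) = (((-5/2 - 12) + 5)*0)*(0*2) = ((-29/2 + 5)*0)*0 = -19/2*0*0 = 0*0 = 0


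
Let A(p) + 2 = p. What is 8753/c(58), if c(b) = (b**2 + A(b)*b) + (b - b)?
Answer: 8753/6612 ≈ 1.3238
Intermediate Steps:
A(p) = -2 + p
c(b) = b**2 + b*(-2 + b) (c(b) = (b**2 + (-2 + b)*b) + (b - b) = (b**2 + b*(-2 + b)) + 0 = b**2 + b*(-2 + b))
8753/c(58) = 8753/((2*58*(-1 + 58))) = 8753/((2*58*57)) = 8753/6612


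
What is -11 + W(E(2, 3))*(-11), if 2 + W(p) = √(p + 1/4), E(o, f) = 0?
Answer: 11/2 ≈ 5.5000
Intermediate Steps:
W(p) = -2 + √(¼ + p) (W(p) = -2 + √(p + 1/4) = -2 + √(p + 1*(¼)) = -2 + √(p + ¼) = -2 + √(¼ + p))
-11 + W(E(2, 3))*(-11) = -11 + (-2 + √(1 + 4*0)/2)*(-11) = -11 + (-2 + √(1 + 0)/2)*(-11) = -11 + (-2 + √1/2)*(-11) = -11 + (-2 + (½)*1)*(-11) = -11 + (-2 + ½)*(-11) = -11 - 3/2*(-11) = -11 + 33/2 = 11/2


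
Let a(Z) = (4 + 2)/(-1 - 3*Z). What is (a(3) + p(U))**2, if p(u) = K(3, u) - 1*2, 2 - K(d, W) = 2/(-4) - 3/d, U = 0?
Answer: 81/100 ≈ 0.81000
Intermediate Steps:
a(Z) = 6/(-1 - 3*Z)
K(d, W) = 5/2 + 3/d (K(d, W) = 2 - (2/(-4) - 3/d) = 2 - (2*(-1/4) - 3/d) = 2 - (-1/2 - 3/d) = 2 + (1/2 + 3/d) = 5/2 + 3/d)
p(u) = 3/2 (p(u) = (5/2 + 3/3) - 1*2 = (5/2 + 3*(1/3)) - 2 = (5/2 + 1) - 2 = 7/2 - 2 = 3/2)
(a(3) + p(U))**2 = (-6/(1 + 3*3) + 3/2)**2 = (-6/(1 + 9) + 3/2)**2 = (-6/10 + 3/2)**2 = (-6*1/10 + 3/2)**2 = (-3/5 + 3/2)**2 = (9/10)**2 = 81/100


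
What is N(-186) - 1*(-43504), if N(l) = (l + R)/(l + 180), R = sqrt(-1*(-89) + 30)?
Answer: 43535 - sqrt(119)/6 ≈ 43533.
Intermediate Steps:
R = sqrt(119) (R = sqrt(89 + 30) = sqrt(119) ≈ 10.909)
N(l) = (l + sqrt(119))/(180 + l) (N(l) = (l + sqrt(119))/(l + 180) = (l + sqrt(119))/(180 + l))
N(-186) - 1*(-43504) = (-186 + sqrt(119))/(180 - 186) - 1*(-43504) = (-186 + sqrt(119))/(-6) + 43504 = -(-186 + sqrt(119))/6 + 43504 = (31 - sqrt(119)/6) + 43504 = 43535 - sqrt(119)/6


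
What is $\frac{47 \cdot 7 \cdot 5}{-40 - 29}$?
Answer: $- \frac{1645}{69} \approx -23.841$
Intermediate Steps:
$\frac{47 \cdot 7 \cdot 5}{-40 - 29} = \frac{47 \cdot 35}{-69} = \left(- \frac{1}{69}\right) 1645 = - \frac{1645}{69}$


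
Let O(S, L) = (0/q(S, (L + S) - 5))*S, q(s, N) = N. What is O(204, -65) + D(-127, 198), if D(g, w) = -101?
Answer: -101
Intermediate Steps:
O(S, L) = 0 (O(S, L) = (0/((L + S) - 5))*S = (0/(-5 + L + S))*S = 0*S = 0)
O(204, -65) + D(-127, 198) = 0 - 101 = -101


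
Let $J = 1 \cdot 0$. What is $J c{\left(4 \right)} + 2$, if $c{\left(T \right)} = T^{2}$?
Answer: $2$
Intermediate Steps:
$J = 0$
$J c{\left(4 \right)} + 2 = 0 \cdot 4^{2} + 2 = 0 \cdot 16 + 2 = 0 + 2 = 2$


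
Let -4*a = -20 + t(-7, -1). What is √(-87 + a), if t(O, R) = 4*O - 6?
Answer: 7*I*√6/2 ≈ 8.5732*I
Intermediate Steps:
t(O, R) = -6 + 4*O
a = 27/2 (a = -(-20 + (-6 + 4*(-7)))/4 = -(-20 + (-6 - 28))/4 = -(-20 - 34)/4 = -¼*(-54) = 27/2 ≈ 13.500)
√(-87 + a) = √(-87 + 27/2) = √(-147/2) = 7*I*√6/2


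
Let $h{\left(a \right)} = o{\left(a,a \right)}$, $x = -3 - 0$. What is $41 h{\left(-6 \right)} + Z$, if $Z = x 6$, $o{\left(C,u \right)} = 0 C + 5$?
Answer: $187$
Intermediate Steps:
$x = -3$ ($x = -3 + 0 = -3$)
$o{\left(C,u \right)} = 5$ ($o{\left(C,u \right)} = 0 + 5 = 5$)
$h{\left(a \right)} = 5$
$Z = -18$ ($Z = \left(-3\right) 6 = -18$)
$41 h{\left(-6 \right)} + Z = 41 \cdot 5 - 18 = 205 - 18 = 187$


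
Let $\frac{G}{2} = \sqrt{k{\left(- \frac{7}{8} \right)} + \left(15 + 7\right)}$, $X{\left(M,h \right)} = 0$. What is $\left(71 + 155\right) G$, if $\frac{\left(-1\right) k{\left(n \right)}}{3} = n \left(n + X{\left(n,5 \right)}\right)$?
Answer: $\frac{113 \sqrt{1261}}{2} \approx 2006.3$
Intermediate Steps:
$k{\left(n \right)} = - 3 n^{2}$ ($k{\left(n \right)} = - 3 n \left(n + 0\right) = - 3 n n = - 3 n^{2}$)
$G = \frac{\sqrt{1261}}{4}$ ($G = 2 \sqrt{- 3 \left(- \frac{7}{8}\right)^{2} + \left(15 + 7\right)} = 2 \sqrt{- 3 \left(\left(-7\right) \frac{1}{8}\right)^{2} + 22} = 2 \sqrt{- 3 \left(- \frac{7}{8}\right)^{2} + 22} = 2 \sqrt{\left(-3\right) \frac{49}{64} + 22} = 2 \sqrt{- \frac{147}{64} + 22} = 2 \sqrt{\frac{1261}{64}} = 2 \frac{\sqrt{1261}}{8} = \frac{\sqrt{1261}}{4} \approx 8.8776$)
$\left(71 + 155\right) G = \left(71 + 155\right) \frac{\sqrt{1261}}{4} = 226 \frac{\sqrt{1261}}{4} = \frac{113 \sqrt{1261}}{2}$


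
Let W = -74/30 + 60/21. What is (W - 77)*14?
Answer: -16088/15 ≈ -1072.5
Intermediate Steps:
W = 41/105 (W = -74*1/30 + 60*(1/21) = -37/15 + 20/7 = 41/105 ≈ 0.39048)
(W - 77)*14 = (41/105 - 77)*14 = -8044/105*14 = -16088/15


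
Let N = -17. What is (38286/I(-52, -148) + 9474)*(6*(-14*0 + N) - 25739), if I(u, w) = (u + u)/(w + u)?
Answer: -27916342392/13 ≈ -2.1474e+9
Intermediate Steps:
I(u, w) = 2*u/(u + w) (I(u, w) = (2*u)/(u + w) = 2*u/(u + w))
(38286/I(-52, -148) + 9474)*(6*(-14*0 + N) - 25739) = (38286/((2*(-52)/(-52 - 148))) + 9474)*(6*(-14*0 - 17) - 25739) = (38286/((2*(-52)/(-200))) + 9474)*(6*(0 - 17) - 25739) = (38286/((2*(-52)*(-1/200))) + 9474)*(6*(-17) - 25739) = (38286/(13/25) + 9474)*(-102 - 25739) = (38286*(25/13) + 9474)*(-25841) = (957150/13 + 9474)*(-25841) = (1080312/13)*(-25841) = -27916342392/13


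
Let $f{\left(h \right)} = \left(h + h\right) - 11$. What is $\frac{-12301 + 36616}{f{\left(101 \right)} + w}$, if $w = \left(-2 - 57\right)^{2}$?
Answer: $\frac{8105}{1224} \approx 6.6217$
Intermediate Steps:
$f{\left(h \right)} = -11 + 2 h$ ($f{\left(h \right)} = 2 h - 11 = -11 + 2 h$)
$w = 3481$ ($w = \left(-59\right)^{2} = 3481$)
$\frac{-12301 + 36616}{f{\left(101 \right)} + w} = \frac{-12301 + 36616}{\left(-11 + 2 \cdot 101\right) + 3481} = \frac{24315}{\left(-11 + 202\right) + 3481} = \frac{24315}{191 + 3481} = \frac{24315}{3672} = 24315 \cdot \frac{1}{3672} = \frac{8105}{1224}$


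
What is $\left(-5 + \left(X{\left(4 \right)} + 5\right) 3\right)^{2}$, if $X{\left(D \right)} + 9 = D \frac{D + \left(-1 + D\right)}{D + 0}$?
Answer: $16$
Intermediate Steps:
$X{\left(D \right)} = -10 + 2 D$ ($X{\left(D \right)} = -9 + D \frac{D + \left(-1 + D\right)}{D + 0} = -9 + D \frac{-1 + 2 D}{D} = -9 + \left(-1 + 2 D\right) = -10 + 2 D$)
$\left(-5 + \left(X{\left(4 \right)} + 5\right) 3\right)^{2} = \left(-5 + \left(\left(-10 + 2 \cdot 4\right) + 5\right) 3\right)^{2} = \left(-5 + \left(\left(-10 + 8\right) + 5\right) 3\right)^{2} = \left(-5 + \left(-2 + 5\right) 3\right)^{2} = \left(-5 + 3 \cdot 3\right)^{2} = \left(-5 + 9\right)^{2} = 4^{2} = 16$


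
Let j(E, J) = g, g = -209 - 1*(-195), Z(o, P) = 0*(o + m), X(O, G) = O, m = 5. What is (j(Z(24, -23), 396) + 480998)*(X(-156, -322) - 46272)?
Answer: -22331125152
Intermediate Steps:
Z(o, P) = 0 (Z(o, P) = 0*(o + 5) = 0*(5 + o) = 0)
g = -14 (g = -209 + 195 = -14)
j(E, J) = -14
(j(Z(24, -23), 396) + 480998)*(X(-156, -322) - 46272) = (-14 + 480998)*(-156 - 46272) = 480984*(-46428) = -22331125152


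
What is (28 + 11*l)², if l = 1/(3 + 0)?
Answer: 9025/9 ≈ 1002.8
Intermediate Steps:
l = ⅓ (l = 1/3 = ⅓ ≈ 0.33333)
(28 + 11*l)² = (28 + 11*(⅓))² = (28 + 11/3)² = (95/3)² = 9025/9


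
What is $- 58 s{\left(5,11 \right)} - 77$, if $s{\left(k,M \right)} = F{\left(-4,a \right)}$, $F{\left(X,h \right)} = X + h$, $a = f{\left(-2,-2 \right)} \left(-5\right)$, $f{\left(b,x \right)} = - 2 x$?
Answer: $1315$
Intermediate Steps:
$a = -20$ ($a = \left(-2\right) \left(-2\right) \left(-5\right) = 4 \left(-5\right) = -20$)
$s{\left(k,M \right)} = -24$ ($s{\left(k,M \right)} = -4 - 20 = -24$)
$- 58 s{\left(5,11 \right)} - 77 = \left(-58\right) \left(-24\right) - 77 = 1392 - 77 = 1315$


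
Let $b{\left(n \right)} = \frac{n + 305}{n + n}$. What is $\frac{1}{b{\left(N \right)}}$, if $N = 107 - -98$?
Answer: $\frac{41}{51} \approx 0.80392$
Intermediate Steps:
$N = 205$ ($N = 107 + 98 = 205$)
$b{\left(n \right)} = \frac{305 + n}{2 n}$
$\frac{1}{b{\left(N \right)}} = \frac{1}{\frac{1}{2} \cdot \frac{1}{205} \left(305 + 205\right)} = \frac{1}{\frac{1}{2} \cdot \frac{1}{205} \cdot 510} = \frac{1}{\frac{51}{41}} = \frac{41}{51}$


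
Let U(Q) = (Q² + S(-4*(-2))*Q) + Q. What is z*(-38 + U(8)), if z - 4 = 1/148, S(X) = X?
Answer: 29057/74 ≈ 392.66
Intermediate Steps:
U(Q) = Q² + 9*Q (U(Q) = (Q² + (-4*(-2))*Q) + Q = (Q² + 8*Q) + Q = Q² + 9*Q)
z = 593/148 (z = 4 + 1/148 = 593/148 ≈ 4.0068)
z*(-38 + U(8)) = 593*(-38 + 8*(9 + 8))/148 = 593*(-38 + 8*17)/148 = 593*(-38 + 136)/148 = (593/148)*98 = 29057/74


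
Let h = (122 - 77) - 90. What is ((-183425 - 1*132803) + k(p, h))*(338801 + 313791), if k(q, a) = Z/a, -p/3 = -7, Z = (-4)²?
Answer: -9286564275392/45 ≈ -2.0637e+11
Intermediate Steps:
Z = 16
p = 21 (p = -3*(-7) = 21)
h = -45 (h = 45 - 90 = -45)
k(q, a) = 16/a
((-183425 - 1*132803) + k(p, h))*(338801 + 313791) = ((-183425 - 1*132803) + 16/(-45))*(338801 + 313791) = ((-183425 - 132803) + 16*(-1/45))*652592 = (-316228 - 16/45)*652592 = -14230276/45*652592 = -9286564275392/45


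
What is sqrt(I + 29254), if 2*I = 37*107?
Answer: sqrt(124934)/2 ≈ 176.73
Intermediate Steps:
I = 3959/2 (I = (37*107)/2 = (1/2)*3959 = 3959/2 ≈ 1979.5)
sqrt(I + 29254) = sqrt(3959/2 + 29254) = sqrt(62467/2) = sqrt(124934)/2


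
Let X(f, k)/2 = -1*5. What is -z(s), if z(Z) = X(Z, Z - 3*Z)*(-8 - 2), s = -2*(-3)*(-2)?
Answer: -100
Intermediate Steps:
s = -12 (s = 6*(-2) = -12)
X(f, k) = -10 (X(f, k) = 2*(-1*5) = 2*(-5) = -10)
z(Z) = 100 (z(Z) = -10*(-8 - 2) = -10*(-10) = 100)
-z(s) = -1*100 = -100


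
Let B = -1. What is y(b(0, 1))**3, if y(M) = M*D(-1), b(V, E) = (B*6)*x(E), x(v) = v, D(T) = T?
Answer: 216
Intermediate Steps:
b(V, E) = -6*E (b(V, E) = (-1*6)*E = -6*E)
y(M) = -M (y(M) = M*(-1) = -M)
y(b(0, 1))**3 = (-(-6))**3 = (-1*(-6))**3 = 6**3 = 216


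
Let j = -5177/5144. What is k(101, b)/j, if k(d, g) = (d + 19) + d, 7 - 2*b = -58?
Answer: -1136824/5177 ≈ -219.59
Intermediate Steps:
b = 65/2 (b = 7/2 - 1/2*(-58) = 7/2 + 29 = 65/2 ≈ 32.500)
k(d, g) = 19 + 2*d (k(d, g) = (19 + d) + d = 19 + 2*d)
j = -5177/5144 (j = -5177*1/5144 = -5177/5144 ≈ -1.0064)
k(101, b)/j = (19 + 2*101)/(-5177/5144) = (19 + 202)*(-5144/5177) = 221*(-5144/5177) = -1136824/5177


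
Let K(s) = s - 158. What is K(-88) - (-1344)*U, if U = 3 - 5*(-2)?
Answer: 17226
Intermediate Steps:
K(s) = -158 + s
U = 13 (U = 3 + 10 = 13)
K(-88) - (-1344)*U = (-158 - 88) - (-1344)*13 = -246 - 1*(-17472) = -246 + 17472 = 17226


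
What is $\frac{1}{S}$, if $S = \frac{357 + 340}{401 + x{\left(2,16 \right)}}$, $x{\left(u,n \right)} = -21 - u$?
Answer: $\frac{378}{697} \approx 0.54232$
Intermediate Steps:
$S = \frac{697}{378}$ ($S = \frac{357 + 340}{401 - 23} = \frac{697}{401 - 23} = \frac{697}{378} \approx 1.8439$)
$\frac{1}{S} = \frac{1}{\frac{697}{378}} = \frac{378}{697}$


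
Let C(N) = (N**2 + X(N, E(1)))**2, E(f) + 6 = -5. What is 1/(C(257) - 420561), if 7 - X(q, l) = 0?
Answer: 1/4362974575 ≈ 2.2920e-10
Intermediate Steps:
E(f) = -11 (E(f) = -6 - 5 = -11)
X(q, l) = 7 (X(q, l) = 7 - 1*0 = 7 + 0 = 7)
C(N) = (7 + N**2)**2 (C(N) = (N**2 + 7)**2 = (7 + N**2)**2)
1/(C(257) - 420561) = 1/((7 + 257**2)**2 - 420561) = 1/((7 + 66049)**2 - 420561) = 1/(66056**2 - 420561) = 1/(4363395136 - 420561) = 1/4362974575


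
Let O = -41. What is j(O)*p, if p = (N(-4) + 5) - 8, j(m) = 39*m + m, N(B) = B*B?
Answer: -21320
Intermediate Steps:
N(B) = B²
j(m) = 40*m
p = 13 (p = ((-4)² + 5) - 8 = (16 + 5) - 8 = 21 - 8 = 13)
j(O)*p = (40*(-41))*13 = -1640*13 = -21320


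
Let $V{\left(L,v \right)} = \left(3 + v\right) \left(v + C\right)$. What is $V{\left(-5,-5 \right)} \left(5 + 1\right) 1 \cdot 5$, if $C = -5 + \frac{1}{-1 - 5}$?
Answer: $610$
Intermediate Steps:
$C = - \frac{31}{6}$ ($C = -5 + \frac{1}{-6} = -5 - \frac{1}{6} = - \frac{31}{6} \approx -5.1667$)
$V{\left(L,v \right)} = \left(3 + v\right) \left(- \frac{31}{6} + v\right)$ ($V{\left(L,v \right)} = \left(3 + v\right) \left(v - \frac{31}{6}\right) = \left(3 + v\right) \left(- \frac{31}{6} + v\right)$)
$V{\left(-5,-5 \right)} \left(5 + 1\right) 1 \cdot 5 = \left(- \frac{31}{2} + \left(-5\right)^{2} - - \frac{65}{6}\right) \left(5 + 1\right) 1 \cdot 5 = \left(- \frac{31}{2} + 25 + \frac{65}{6}\right) 6 \cdot 5 = \frac{61}{3} \cdot 6 \cdot 5 = 122 \cdot 5 = 610$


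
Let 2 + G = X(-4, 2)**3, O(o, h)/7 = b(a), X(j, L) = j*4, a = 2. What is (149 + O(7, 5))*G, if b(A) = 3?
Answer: -696660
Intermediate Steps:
X(j, L) = 4*j
O(o, h) = 21 (O(o, h) = 7*3 = 21)
G = -4098 (G = -2 + (4*(-4))**3 = -2 + (-16)**3 = -2 - 4096 = -4098)
(149 + O(7, 5))*G = (149 + 21)*(-4098) = 170*(-4098) = -696660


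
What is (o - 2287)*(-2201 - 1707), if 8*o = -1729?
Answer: 19564425/2 ≈ 9.7822e+6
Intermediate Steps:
o = -1729/8 (o = (⅛)*(-1729) = -1729/8 ≈ -216.13)
(o - 2287)*(-2201 - 1707) = (-1729/8 - 2287)*(-2201 - 1707) = -20025/8*(-3908) = 19564425/2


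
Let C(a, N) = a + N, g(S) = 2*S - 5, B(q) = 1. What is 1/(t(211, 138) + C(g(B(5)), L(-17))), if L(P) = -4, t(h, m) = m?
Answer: 1/131 ≈ 0.0076336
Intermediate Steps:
g(S) = -5 + 2*S
C(a, N) = N + a
1/(t(211, 138) + C(g(B(5)), L(-17))) = 1/(138 + (-4 + (-5 + 2*1))) = 1/(138 + (-4 + (-5 + 2))) = 1/(138 + (-4 - 3)) = 1/(138 - 7) = 1/131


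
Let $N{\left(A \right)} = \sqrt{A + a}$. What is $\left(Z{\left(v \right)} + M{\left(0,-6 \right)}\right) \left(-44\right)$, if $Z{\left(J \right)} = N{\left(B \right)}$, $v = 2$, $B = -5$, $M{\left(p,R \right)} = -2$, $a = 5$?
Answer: $88$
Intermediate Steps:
$N{\left(A \right)} = \sqrt{5 + A}$ ($N{\left(A \right)} = \sqrt{A + 5} = \sqrt{5 + A}$)
$Z{\left(J \right)} = 0$ ($Z{\left(J \right)} = \sqrt{5 - 5} = \sqrt{0} = 0$)
$\left(Z{\left(v \right)} + M{\left(0,-6 \right)}\right) \left(-44\right) = \left(0 - 2\right) \left(-44\right) = \left(-2\right) \left(-44\right) = 88$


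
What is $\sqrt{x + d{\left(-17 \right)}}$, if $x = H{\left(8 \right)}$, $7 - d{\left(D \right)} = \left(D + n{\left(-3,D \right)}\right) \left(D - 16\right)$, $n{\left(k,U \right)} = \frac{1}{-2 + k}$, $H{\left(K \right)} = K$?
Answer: $\frac{3 i \sqrt{1535}}{5} \approx 23.507 i$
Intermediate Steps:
$d{\left(D \right)} = 7 - \left(-16 + D\right) \left(- \frac{1}{5} + D\right)$ ($d{\left(D \right)} = 7 - \left(D + \frac{1}{-2 - 3}\right) \left(D - 16\right) = 7 - \left(D + \frac{1}{-5}\right) \left(-16 + D\right) = 7 - \left(D - \frac{1}{5}\right) \left(-16 + D\right) = 7 - \left(- \frac{1}{5} + D\right) \left(-16 + D\right) = 7 - \left(-16 + D\right) \left(- \frac{1}{5} + D\right)$)
$x = 8$
$\sqrt{x + d{\left(-17 \right)}} = \sqrt{8 + \left(\frac{19}{5} - \left(-17\right)^{2} + \frac{81}{5} \left(-17\right)\right)} = \sqrt{8 - \frac{2803}{5}} = \sqrt{- \frac{2763}{5}} = \frac{3 i \sqrt{1535}}{5}$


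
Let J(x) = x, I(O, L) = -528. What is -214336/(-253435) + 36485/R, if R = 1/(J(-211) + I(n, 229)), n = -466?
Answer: -6833219431189/253435 ≈ -2.6962e+7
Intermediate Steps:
R = -1/739 (R = 1/(-211 - 528) = 1/(-739) = -1/739 ≈ -0.0013532)
-214336/(-253435) + 36485/R = -214336/(-253435) + 36485/(-1/739) = -214336*(-1/253435) + 36485*(-739) = 214336/253435 - 26962415 = -6833219431189/253435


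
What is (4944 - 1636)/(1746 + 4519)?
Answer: 3308/6265 ≈ 0.52801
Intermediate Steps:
(4944 - 1636)/(1746 + 4519) = 3308/6265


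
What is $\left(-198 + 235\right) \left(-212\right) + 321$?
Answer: $-7523$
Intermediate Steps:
$\left(-198 + 235\right) \left(-212\right) + 321 = 37 \left(-212\right) + 321 = -7844 + 321 = -7523$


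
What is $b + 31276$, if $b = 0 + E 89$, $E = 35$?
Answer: $34391$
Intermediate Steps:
$b = 3115$ ($b = 0 + 35 \cdot 89 = 0 + 3115 = 3115$)
$b + 31276 = 3115 + 31276 = 34391$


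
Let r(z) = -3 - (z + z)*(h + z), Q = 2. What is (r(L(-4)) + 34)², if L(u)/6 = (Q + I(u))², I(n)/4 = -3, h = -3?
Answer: 513184544161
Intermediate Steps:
I(n) = -12 (I(n) = 4*(-3) = -12)
L(u) = 600 (L(u) = 6*(2 - 12)² = 6*(-10)² = 6*100 = 600)
r(z) = -3 - 2*z*(-3 + z) (r(z) = -3 - (z + z)*(-3 + z) = -3 - 2*z*(-3 + z))
(r(L(-4)) + 34)² = ((-3 - 2*600² + 6*600) + 34)² = ((-3 - 2*360000 + 3600) + 34)² = ((-3 - 720000 + 3600) + 34)² = (-716403 + 34)² = (-716369)² = 513184544161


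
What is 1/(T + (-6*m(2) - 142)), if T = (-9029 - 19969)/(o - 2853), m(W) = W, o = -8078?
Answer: -10931/1654376 ≈ -0.0066073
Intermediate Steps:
T = 28998/10931 (T = (-9029 - 19969)/(-8078 - 2853) = -28998/(-10931) = -28998*(-1/10931) = 28998/10931 ≈ 2.6528)
1/(T + (-6*m(2) - 142)) = 1/(28998/10931 + (-6*2 - 142)) = 1/(28998/10931 + (-12 - 142)) = 1/(28998/10931 - 154) = 1/(-1654376/10931) = -10931/1654376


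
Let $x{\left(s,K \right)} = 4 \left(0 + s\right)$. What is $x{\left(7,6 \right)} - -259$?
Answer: $287$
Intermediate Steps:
$x{\left(s,K \right)} = 4 s$
$x{\left(7,6 \right)} - -259 = 4 \cdot 7 - -259 = 28 + 259 = 287$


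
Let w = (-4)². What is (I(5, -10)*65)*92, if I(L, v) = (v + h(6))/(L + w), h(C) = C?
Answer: -23920/21 ≈ -1139.0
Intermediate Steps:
w = 16
I(L, v) = (6 + v)/(16 + L) (I(L, v) = (v + 6)/(L + 16) = (6 + v)/(16 + L))
(I(5, -10)*65)*92 = (((6 - 10)/(16 + 5))*65)*92 = ((-4/21)*65)*92 = (((1/21)*(-4))*65)*92 = -4/21*65*92 = -260/21*92 = -23920/21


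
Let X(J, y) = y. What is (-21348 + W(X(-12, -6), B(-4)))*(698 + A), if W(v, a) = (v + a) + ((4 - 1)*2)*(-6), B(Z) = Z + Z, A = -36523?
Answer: 766583350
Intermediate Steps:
B(Z) = 2*Z
W(v, a) = -36 + a + v (W(v, a) = (a + v) + (3*2)*(-6) = (a + v) + 6*(-6) = (a + v) - 36 = -36 + a + v)
(-21348 + W(X(-12, -6), B(-4)))*(698 + A) = (-21348 + (-36 + 2*(-4) - 6))*(698 - 36523) = (-21348 + (-36 - 8 - 6))*(-35825) = (-21348 - 50)*(-35825) = -21398*(-35825) = 766583350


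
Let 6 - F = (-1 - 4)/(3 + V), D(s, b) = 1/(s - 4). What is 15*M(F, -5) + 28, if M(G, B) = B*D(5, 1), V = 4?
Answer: -47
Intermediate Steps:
D(s, b) = 1/(-4 + s)
F = 47/7 (F = 6 - (-1 - 4)/(3 + 4) = 6 - (-5)/7 = 6 - 1*(-5/7) = 6 + 5/7 = 47/7 ≈ 6.7143)
M(G, B) = B (M(G, B) = B/(-4 + 5) = B/1 = B*1 = B)
15*M(F, -5) + 28 = 15*(-5) + 28 = -75 + 28 = -47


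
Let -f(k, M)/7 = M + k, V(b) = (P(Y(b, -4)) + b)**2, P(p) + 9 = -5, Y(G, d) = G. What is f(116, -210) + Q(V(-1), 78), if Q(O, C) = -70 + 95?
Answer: 683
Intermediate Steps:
P(p) = -14 (P(p) = -9 - 5 = -14)
V(b) = (-14 + b)**2
Q(O, C) = 25
f(k, M) = -7*M - 7*k (f(k, M) = -7*(M + k) = -7*M - 7*k)
f(116, -210) + Q(V(-1), 78) = (-7*(-210) - 7*116) + 25 = (1470 - 812) + 25 = 658 + 25 = 683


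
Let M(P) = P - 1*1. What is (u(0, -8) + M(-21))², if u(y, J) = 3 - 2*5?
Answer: 841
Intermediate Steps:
M(P) = -1 + P (M(P) = P - 1 = -1 + P)
u(y, J) = -7 (u(y, J) = 3 - 10 = -7)
(u(0, -8) + M(-21))² = (-7 + (-1 - 21))² = (-7 - 22)² = (-29)² = 841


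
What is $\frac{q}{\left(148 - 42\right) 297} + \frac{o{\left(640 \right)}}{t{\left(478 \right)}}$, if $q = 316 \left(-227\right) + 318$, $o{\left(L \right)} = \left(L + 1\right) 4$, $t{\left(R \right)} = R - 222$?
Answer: $\frac{7804733}{1007424} \approx 7.7472$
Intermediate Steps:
$t{\left(R \right)} = -222 + R$ ($t{\left(R \right)} = R - 222 = -222 + R$)
$o{\left(L \right)} = 4 + 4 L$ ($o{\left(L \right)} = \left(1 + L\right) 4 = 4 + 4 L$)
$q = -71414$ ($q = -71732 + 318 = -71414$)
$\frac{q}{\left(148 - 42\right) 297} + \frac{o{\left(640 \right)}}{t{\left(478 \right)}} = - \frac{71414}{\left(148 - 42\right) 297} + \frac{4 + 4 \cdot 640}{-222 + 478} = - \frac{71414}{106 \cdot 297} + \frac{4 + 2560}{256} = - \frac{71414}{31482} + 2564 \cdot \frac{1}{256} = \left(-71414\right) \frac{1}{31482} + \frac{641}{64} = - \frac{35707}{15741} + \frac{641}{64} = \frac{7804733}{1007424}$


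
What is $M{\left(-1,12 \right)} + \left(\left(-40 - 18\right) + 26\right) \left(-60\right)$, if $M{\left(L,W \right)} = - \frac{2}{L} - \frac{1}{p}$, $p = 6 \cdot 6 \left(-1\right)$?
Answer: $\frac{69193}{36} \approx 1922.0$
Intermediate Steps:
$p = -36$ ($p = 36 \left(-1\right) = -36$)
$M{\left(L,W \right)} = \frac{1}{36} - \frac{2}{L}$ ($M{\left(L,W \right)} = - \frac{2}{L} - \frac{1}{-36} = - \frac{2}{L} - - \frac{1}{36} = - \frac{2}{L} + \frac{1}{36} = \frac{1}{36} - \frac{2}{L}$)
$M{\left(-1,12 \right)} + \left(\left(-40 - 18\right) + 26\right) \left(-60\right) = \frac{-72 - 1}{36 \left(-1\right)} + \left(\left(-40 - 18\right) + 26\right) \left(-60\right) = \frac{1}{36} \left(-1\right) \left(-73\right) + \left(-58 + 26\right) \left(-60\right) = \frac{73}{36} - -1920 = \frac{73}{36} + 1920 = \frac{69193}{36}$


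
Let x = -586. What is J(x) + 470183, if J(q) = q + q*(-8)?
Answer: 474285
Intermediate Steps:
J(q) = -7*q (J(q) = q - 8*q = -7*q)
J(x) + 470183 = -7*(-586) + 470183 = 4102 + 470183 = 474285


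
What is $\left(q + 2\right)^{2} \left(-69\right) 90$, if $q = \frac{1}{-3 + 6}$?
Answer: $-33810$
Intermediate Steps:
$q = \frac{1}{3} \approx 0.33333$
$\left(q + 2\right)^{2} \left(-69\right) 90 = \left(\frac{1}{3} + 2\right)^{2} \left(-69\right) 90 = \left(\frac{7}{3}\right)^{2} \left(-69\right) 90 = \frac{49}{9} \left(-69\right) 90 = \left(- \frac{1127}{3}\right) 90 = -33810$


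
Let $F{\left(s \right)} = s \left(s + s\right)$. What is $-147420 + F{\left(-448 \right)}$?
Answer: $253988$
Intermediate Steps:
$F{\left(s \right)} = 2 s^{2}$ ($F{\left(s \right)} = s 2 s = 2 s^{2}$)
$-147420 + F{\left(-448 \right)} = -147420 + 2 \left(-448\right)^{2} = -147420 + 2 \cdot 200704 = -147420 + 401408 = 253988$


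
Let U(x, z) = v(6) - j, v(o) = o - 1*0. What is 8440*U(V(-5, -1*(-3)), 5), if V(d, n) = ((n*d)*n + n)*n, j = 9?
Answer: -25320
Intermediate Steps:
V(d, n) = n*(n + d*n²) (V(d, n) = ((d*n)*n + n)*n = (d*n² + n)*n = (n + d*n²)*n = n*(n + d*n²))
v(o) = o (v(o) = o + 0 = o)
U(x, z) = -3 (U(x, z) = 6 - 1*9 = 6 - 9 = -3)
8440*U(V(-5, -1*(-3)), 5) = 8440*(-3) = -25320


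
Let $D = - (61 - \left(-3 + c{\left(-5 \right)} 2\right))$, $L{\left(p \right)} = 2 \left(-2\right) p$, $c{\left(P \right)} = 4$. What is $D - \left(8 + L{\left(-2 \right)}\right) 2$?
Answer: $-88$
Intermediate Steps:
$L{\left(p \right)} = - 4 p$
$D = -56$ ($D = - (61 - \left(-3 + 4 \cdot 2\right)) = - (61 - \left(-3 + 8\right)) = - (61 - 5) = \left(-1\right) 56 = -56$)
$D - \left(8 + L{\left(-2 \right)}\right) 2 = -56 - \left(8 - -8\right) 2 = -56 - \left(8 + 8\right) 2 = -56 - 16 \cdot 2 = -56 - 32 = -88$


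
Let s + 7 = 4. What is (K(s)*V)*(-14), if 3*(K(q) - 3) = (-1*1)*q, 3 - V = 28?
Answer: 1400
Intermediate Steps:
s = -3 (s = -7 + 4 = -3)
V = -25 (V = 3 - 1*28 = 3 - 28 = -25)
K(q) = 3 - q/3 (K(q) = 3 + ((-1*1)*q)/3 = 3 + (-q)/3 = 3 - q/3)
(K(s)*V)*(-14) = ((3 - 1/3*(-3))*(-25))*(-14) = ((3 + 1)*(-25))*(-14) = (4*(-25))*(-14) = -100*(-14) = 1400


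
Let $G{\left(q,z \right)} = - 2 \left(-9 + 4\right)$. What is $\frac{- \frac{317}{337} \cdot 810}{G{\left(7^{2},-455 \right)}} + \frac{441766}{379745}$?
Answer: $- \frac{9601837223}{127974065} \approx -75.03$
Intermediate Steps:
$G{\left(q,z \right)} = 10$ ($G{\left(q,z \right)} = \left(-2\right) \left(-5\right) = 10$)
$\frac{- \frac{317}{337} \cdot 810}{G{\left(7^{2},-455 \right)}} + \frac{441766}{379745} = \frac{- \frac{317}{337} \cdot 810}{10} + \frac{441766}{379745} = \left(-317\right) \frac{1}{337} \cdot 810 \cdot \frac{1}{10} + 441766 \cdot \frac{1}{379745} = \left(- \frac{317}{337}\right) 810 \cdot \frac{1}{10} + \frac{441766}{379745} = \left(- \frac{256770}{337}\right) \frac{1}{10} + \frac{441766}{379745} = - \frac{25677}{337} + \frac{441766}{379745} = - \frac{9601837223}{127974065}$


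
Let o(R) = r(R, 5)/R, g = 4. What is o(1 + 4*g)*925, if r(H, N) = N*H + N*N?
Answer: 101750/17 ≈ 5985.3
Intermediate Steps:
r(H, N) = N**2 + H*N (r(H, N) = H*N + N**2 = N**2 + H*N)
o(R) = (25 + 5*R)/R (o(R) = (5*(R + 5))/R = (5*(5 + R))/R = (25 + 5*R)/R)
o(1 + 4*g)*925 = (5 + 25/(1 + 4*4))*925 = (5 + 25/(1 + 16))*925 = (5 + 25/17)*925 = (110/17)*925 = 101750/17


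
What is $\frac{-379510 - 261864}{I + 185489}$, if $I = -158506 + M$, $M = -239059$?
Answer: $\frac{320687}{106038} \approx 3.0243$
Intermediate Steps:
$I = -397565$ ($I = -158506 - 239059 = -397565$)
$\frac{-379510 - 261864}{I + 185489} = \frac{-379510 - 261864}{-397565 + 185489} = - \frac{641374}{-212076} = \left(-641374\right) \left(- \frac{1}{212076}\right) = \frac{320687}{106038}$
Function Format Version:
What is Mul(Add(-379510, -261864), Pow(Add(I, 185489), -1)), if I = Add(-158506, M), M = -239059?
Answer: Rational(320687, 106038) ≈ 3.0243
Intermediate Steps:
I = -397565 (I = Add(-158506, -239059) = -397565)
Mul(Add(-379510, -261864), Pow(Add(I, 185489), -1)) = Mul(Add(-379510, -261864), Pow(Add(-397565, 185489), -1)) = Mul(-641374, Pow(-212076, -1)) = Mul(-641374, Rational(-1, 212076)) = Rational(320687, 106038)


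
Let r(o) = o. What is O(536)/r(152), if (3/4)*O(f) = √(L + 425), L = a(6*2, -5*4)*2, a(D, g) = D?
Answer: √449/114 ≈ 0.18587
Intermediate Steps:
L = 24 (L = (6*2)*2 = 12*2 = 24)
O(f) = 4*√449/3 (O(f) = 4*√(24 + 425)/3 = 4*√449/3)
O(536)/r(152) = (4*√449/3)/152 = (4*√449/3)*(1/152) = √449/114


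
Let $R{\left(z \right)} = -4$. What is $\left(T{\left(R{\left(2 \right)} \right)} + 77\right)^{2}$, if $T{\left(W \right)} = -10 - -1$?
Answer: $4624$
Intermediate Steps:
$T{\left(W \right)} = -9$ ($T{\left(W \right)} = -10 + 1 = -9$)
$\left(T{\left(R{\left(2 \right)} \right)} + 77\right)^{2} = \left(-9 + 77\right)^{2} = 68^{2} = 4624$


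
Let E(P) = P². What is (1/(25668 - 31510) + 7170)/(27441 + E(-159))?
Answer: 41887139/308001924 ≈ 0.13600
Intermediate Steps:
(1/(25668 - 31510) + 7170)/(27441 + E(-159)) = (1/(25668 - 31510) + 7170)/(27441 + (-159)²) = (1/(-5842) + 7170)/(27441 + 25281) = (-1/5842 + 7170)/52722 = (41887139/5842)*(1/52722) = 41887139/308001924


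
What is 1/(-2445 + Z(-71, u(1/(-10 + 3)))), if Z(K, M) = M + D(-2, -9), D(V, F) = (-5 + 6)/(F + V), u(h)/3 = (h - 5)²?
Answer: -539/1275136 ≈ -0.00042270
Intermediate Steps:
u(h) = 3*(-5 + h)² (u(h) = 3*(h - 5)² = 3*(-5 + h)²)
D(V, F) = 1/(F + V)
Z(K, M) = -1/11 + M (Z(K, M) = M + 1/(-9 - 2) = M + 1/(-11) = M - 1/11 = -1/11 + M)
1/(-2445 + Z(-71, u(1/(-10 + 3)))) = 1/(-2445 + (-1/11 + 3*(-5 + 1/(-10 + 3))²)) = 1/(-2445 + (-1/11 + 3*(-5 + 1/(-7))²)) = 1/(-2445 + (-1/11 + 3*(-5 - ⅐)²)) = 1/(-2445 + (-1/11 + 3*(-36/7)²)) = 1/(-2445 + (-1/11 + 3*(1296/49))) = 1/(-2445 + (-1/11 + 3888/49)) = 1/(-2445 + 42719/539) = 1/(-1275136/539) = -539/1275136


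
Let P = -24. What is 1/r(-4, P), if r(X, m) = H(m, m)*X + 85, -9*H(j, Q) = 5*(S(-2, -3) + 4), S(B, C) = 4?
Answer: 9/925 ≈ 0.0097297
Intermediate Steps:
H(j, Q) = -40/9 (H(j, Q) = -5*(4 + 4)/9 = -5*8/9 = -1/9*40 = -40/9)
r(X, m) = 85 - 40*X/9 (r(X, m) = -40*X/9 + 85 = 85 - 40*X/9)
1/r(-4, P) = 1/(85 - 40/9*(-4)) = 1/(85 + 160/9) = 1/(925/9) = 9/925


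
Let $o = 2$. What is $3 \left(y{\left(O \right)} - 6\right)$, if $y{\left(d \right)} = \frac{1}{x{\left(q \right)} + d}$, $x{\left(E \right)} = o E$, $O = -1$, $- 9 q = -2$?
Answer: $- \frac{117}{5} \approx -23.4$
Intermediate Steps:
$q = \frac{2}{9}$ ($q = \left(- \frac{1}{9}\right) \left(-2\right) = \frac{2}{9} \approx 0.22222$)
$x{\left(E \right)} = 2 E$
$y{\left(d \right)} = \frac{1}{\frac{4}{9} + d}$ ($y{\left(d \right)} = \frac{1}{2 \cdot \frac{2}{9} + d} = \frac{1}{\frac{4}{9} + d}$)
$3 \left(y{\left(O \right)} - 6\right) = 3 \left(\frac{9}{4 + 9 \left(-1\right)} - 6\right) = 3 \left(\frac{9}{4 - 9} - 6\right) = 3 \left(\frac{9}{-5} - 6\right) = 3 \left(9 \left(- \frac{1}{5}\right) - 6\right) = 3 \left(- \frac{9}{5} - 6\right) = 3 \left(- \frac{39}{5}\right) = - \frac{117}{5}$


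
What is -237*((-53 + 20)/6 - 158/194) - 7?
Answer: 288967/194 ≈ 1489.5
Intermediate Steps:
-237*((-53 + 20)/6 - 158/194) - 7 = -237*(-33*⅙ - 158*1/194) - 7 = -237*(-11/2 - 79/97) - 7 = -237*(-1225/194) - 7 = 290325/194 - 7 = 288967/194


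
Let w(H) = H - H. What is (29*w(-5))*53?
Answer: 0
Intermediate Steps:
w(H) = 0
(29*w(-5))*53 = (29*0)*53 = 0*53 = 0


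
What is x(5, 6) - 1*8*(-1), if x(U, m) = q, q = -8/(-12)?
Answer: 26/3 ≈ 8.6667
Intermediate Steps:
q = ⅔ (q = -8*(-1/12) = ⅔ ≈ 0.66667)
x(U, m) = ⅔
x(5, 6) - 1*8*(-1) = ⅔ - 1*8*(-1) = ⅔ - 8*(-1) = ⅔ + 8 = 26/3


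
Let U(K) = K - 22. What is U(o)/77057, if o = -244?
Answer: -266/77057 ≈ -0.0034520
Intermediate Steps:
U(K) = -22 + K
U(o)/77057 = (-22 - 244)/77057 = -266*1/77057 = -266/77057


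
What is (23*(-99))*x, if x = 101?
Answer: -229977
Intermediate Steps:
(23*(-99))*x = (23*(-99))*101 = -2277*101 = -229977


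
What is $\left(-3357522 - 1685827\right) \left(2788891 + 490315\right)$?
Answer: $-16538180300894$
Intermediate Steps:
$\left(-3357522 - 1685827\right) \left(2788891 + 490315\right) = \left(-5043349\right) 3279206 = -16538180300894$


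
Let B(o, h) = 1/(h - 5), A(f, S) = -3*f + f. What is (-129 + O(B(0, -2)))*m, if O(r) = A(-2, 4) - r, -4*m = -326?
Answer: -71231/7 ≈ -10176.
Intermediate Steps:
m = 163/2 (m = -¼*(-326) = 163/2 ≈ 81.500)
A(f, S) = -2*f
B(o, h) = 1/(-5 + h)
O(r) = 4 - r (O(r) = -2*(-2) - r = 4 - r)
(-129 + O(B(0, -2)))*m = (-129 + (4 - 1/(-5 - 2)))*(163/2) = (-129 + (4 - 1/(-7)))*(163/2) = (-129 + (4 - 1*(-⅐)))*(163/2) = (-129 + (4 + ⅐))*(163/2) = (-129 + 29/7)*(163/2) = -874/7*163/2 = -71231/7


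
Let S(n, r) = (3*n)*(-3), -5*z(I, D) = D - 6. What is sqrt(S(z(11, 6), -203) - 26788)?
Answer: 2*I*sqrt(6697) ≈ 163.67*I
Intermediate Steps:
z(I, D) = 6/5 - D/5 (z(I, D) = -(D - 6)/5 = -(-6 + D)/5 = 6/5 - D/5)
S(n, r) = -9*n
sqrt(S(z(11, 6), -203) - 26788) = sqrt(-9*(6/5 - 1/5*6) - 26788) = sqrt(-9*(6/5 - 6/5) - 26788) = sqrt(-9*0 - 26788) = sqrt(0 - 26788) = sqrt(-26788) = 2*I*sqrt(6697)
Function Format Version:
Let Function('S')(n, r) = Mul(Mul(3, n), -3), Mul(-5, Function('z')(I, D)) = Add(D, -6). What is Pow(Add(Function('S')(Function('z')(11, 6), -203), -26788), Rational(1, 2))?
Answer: Mul(2, I, Pow(6697, Rational(1, 2))) ≈ Mul(163.67, I)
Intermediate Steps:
Function('z')(I, D) = Add(Rational(6, 5), Mul(Rational(-1, 5), D)) (Function('z')(I, D) = Mul(Rational(-1, 5), Add(D, -6)) = Mul(Rational(-1, 5), Add(-6, D)) = Add(Rational(6, 5), Mul(Rational(-1, 5), D)))
Function('S')(n, r) = Mul(-9, n)
Pow(Add(Function('S')(Function('z')(11, 6), -203), -26788), Rational(1, 2)) = Pow(Add(Mul(-9, Add(Rational(6, 5), Mul(Rational(-1, 5), 6))), -26788), Rational(1, 2)) = Pow(Add(Mul(-9, Add(Rational(6, 5), Rational(-6, 5))), -26788), Rational(1, 2)) = Pow(Add(Mul(-9, 0), -26788), Rational(1, 2)) = Pow(Add(0, -26788), Rational(1, 2)) = Pow(-26788, Rational(1, 2)) = Mul(2, I, Pow(6697, Rational(1, 2)))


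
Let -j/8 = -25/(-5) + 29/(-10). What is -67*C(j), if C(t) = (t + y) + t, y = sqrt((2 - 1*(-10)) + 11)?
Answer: 11256/5 - 67*sqrt(23) ≈ 1929.9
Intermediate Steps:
j = -84/5 (j = -8*(-25/(-5) + 29/(-10)) = -8*(-25*(-1/5) + 29*(-1/10)) = -8*(5 - 29/10) = -8*21/10 = -84/5 ≈ -16.800)
y = sqrt(23) (y = sqrt((2 + 10) + 11) = sqrt(12 + 11) = sqrt(23) ≈ 4.7958)
C(t) = sqrt(23) + 2*t (C(t) = (t + sqrt(23)) + t = sqrt(23) + 2*t)
-67*C(j) = -67*(sqrt(23) + 2*(-84/5)) = -67*(sqrt(23) - 168/5) = -67*(-168/5 + sqrt(23)) = 11256/5 - 67*sqrt(23)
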